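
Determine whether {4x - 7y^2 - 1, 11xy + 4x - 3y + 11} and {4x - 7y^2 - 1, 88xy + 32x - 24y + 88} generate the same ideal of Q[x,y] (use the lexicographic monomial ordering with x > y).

Two ideals are equal iff their reduced Gröbner bases coincide (the reduced basis is unique for a fixed ordering).
Buchberger on the first generating set:
f_1 = 4x - 7y^2 - 1, LT = x.
f_2 = 11xy + 4x - 3y + 11, LT = xy.

S(f_1,f_2): lcm = xy. S = -4/11x - 7/4y^3 + 1/44y - 1.
  leading term x: subtract (-1/11)·f_1 from -4/11x - 7/4y^3 + 1/44y - 1 → -7/4y^3 - 7/11y^2 + 1/44y - 12/11
  leading term y^3: no divisor's leading term divides it; move -7/4y^3 to the remainder.
  leading term y^2: no divisor's leading term divides it; move -7/11y^2 to the remainder.
  leading term y: no divisor's leading term divides it; move 1/44y to the remainder.
  leading term 1: no divisor's leading term divides it; move -12/11 to the remainder.
  remainder -7/4y^3 - 7/11y^2 + 1/44y - 12/11 ≠ 0; add g_3 = -7/4y^3 - 7/11y^2 + 1/44y - 12/11 to the basis.

The other S-polynomials (S(f_1,g_3), S(f_2,g_3)) all reduce to 0 modulo the current basis, so we have a Gröbner basis.
Inter-reduce: drop elements whose leading term is divisible by another's, tail-reduce, and make monic.
Reduced Gröbner basis: {x - 7/4y^2 - 1/4, y^3 + 4/11y^2 - 1/77y + 48/77}.

Buchberger on the second generating set:
h_1 = 4x - 7y^2 - 1, LT = x.
h_2 = 88xy + 32x - 24y + 88, LT = xy.

S(h_1,h_2): lcm = xy. S = -4/11x - 7/4y^3 + 1/44y - 1.
  leading term x: subtract (-1/11)·h_1 from -4/11x - 7/4y^3 + 1/44y - 1 → -7/4y^3 - 7/11y^2 + 1/44y - 12/11
  leading term y^3: no divisor's leading term divides it; move -7/4y^3 to the remainder.
  leading term y^2: no divisor's leading term divides it; move -7/11y^2 to the remainder.
  leading term y: no divisor's leading term divides it; move 1/44y to the remainder.
  leading term 1: no divisor's leading term divides it; move -12/11 to the remainder.
  remainder -7/4y^3 - 7/11y^2 + 1/44y - 12/11 ≠ 0; add k_3 = -7/4y^3 - 7/11y^2 + 1/44y - 12/11 to the basis.

The other S-polynomials (S(h_1,k_3), S(h_2,k_3)) all reduce to 0 modulo the current basis, so we have a Gröbner basis.
Inter-reduce: drop elements whose leading term is divisible by another's, tail-reduce, and make monic.
Reduced Gröbner basis: {x - 7/4y^2 - 1/4, y^3 + 4/11y^2 - 1/77y + 48/77}.

Same reduced basis, so the two generating sets span the same ideal.

Yes, the ideals are equal.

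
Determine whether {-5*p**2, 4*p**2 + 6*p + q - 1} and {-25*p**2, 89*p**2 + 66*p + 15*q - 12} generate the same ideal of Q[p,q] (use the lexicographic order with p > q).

No, the ideals differ.

Two ideals are equal iff their reduced Gröbner bases coincide (the reduced basis is unique for a fixed ordering).
Buchberger on the first generating set:
f_1 = -5*p**2, LT = p**2.
f_2 = 4*p**2 + 6*p + q - 1, LT = p**2.

S(f_1,f_2): lcm = p**2. S = -3/2*p - 1/4*q + 1/4.
  reduce S modulo (f_1, f_2):
  remainder -3/2*p - 1/4*q + 1/4 ≠ 0; add g_3 = -3/2*p - 1/4*q + 1/4 to the basis.

S(f_1,g_3): lcm = p**2. S = -1/6*p*q + 1/6*p.
  reduce S modulo (f_1, f_2, g_3):
  remainder 1/36*q**2 - 1/18*q + 1/36 ≠ 0; add g_4 = 1/36*q**2 - 1/18*q + 1/36 to the basis.

The other S-polynomials (S(f_2,g_3), S(f_1,g_4), S(f_2,g_4), S(g_3,g_4)) all reduce to 0 modulo the current basis, so we have a Gröbner basis.
Inter-reduce: drop elements whose leading term is divisible by another's, tail-reduce, and make monic.
Reduced Gröbner basis: {p + 1/6*q - 1/6, q**2 - 2*q + 1}.

Buchberger on the second generating set:
h_1 = -25*p**2, LT = p**2.
h_2 = 89*p**2 + 66*p + 15*q - 12, LT = p**2.

S(h_1,h_2): lcm = p**2. S = -66/89*p - 15/89*q + 12/89.
  reduce S modulo (h_1, h_2):
  remainder -66/89*p - 15/89*q + 12/89 ≠ 0; add k_3 = -66/89*p - 15/89*q + 12/89 to the basis.

S(h_1,k_3): lcm = p**2. S = -5/22*p*q + 2/11*p.
  reduce S modulo (h_1, h_2, k_3):
  remainder 25/484*q**2 - 10/121*q + 4/121 ≠ 0; add k_4 = 25/484*q**2 - 10/121*q + 4/121 to the basis.

The other S-polynomials (S(h_2,k_3), S(h_1,k_4), S(h_2,k_4), S(k_3,k_4)) all reduce to 0 modulo the current basis, so we have a Gröbner basis.
Inter-reduce: drop elements whose leading term is divisible by another's, tail-reduce, and make monic.
Reduced Gröbner basis: {p + 5/22*q - 2/11, q**2 - 8/5*q + 16/25}.

These differ, so the ideals are not equal.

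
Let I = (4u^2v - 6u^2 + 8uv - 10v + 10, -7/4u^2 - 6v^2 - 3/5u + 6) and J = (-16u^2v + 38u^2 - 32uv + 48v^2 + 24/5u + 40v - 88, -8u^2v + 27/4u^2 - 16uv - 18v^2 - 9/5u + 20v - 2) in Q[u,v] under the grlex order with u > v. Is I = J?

Equality of ideals is decidable: compute both reduced Gröbner bases (unique for the ordering) and check whether they agree.
Buchberger on the first generating set:
f_1 = 4u^2v - 6u^2 + 8uv - 10v + 10, LT = u^2v.
f_2 = -7/4u^2 - 6v^2 - 3/5u + 6, LT = u^2.

S(f_1,f_2): lcm = u^2v. S = -24/7v^3 - 3/2u^2 + 58/35uv + 13/14v + 5/2.
  leading term v^3: no divisor's leading term divides it; move -24/7v^3 to the remainder.
  leading term u^2: subtract (6/7)·f_2 from -3/2u^2 + 58/35uv + 13/14v + 5/2 → 58/35uv + 36/7v^2 + 18/35u + 13/14v - 37/14
  leading term uv: no divisor's leading term divides it; move 58/35uv to the remainder.
  leading term v^2: no divisor's leading term divides it; move 36/7v^2 to the remainder.
  leading term u: no divisor's leading term divides it; move 18/35u to the remainder.
  leading term v: no divisor's leading term divides it; move 13/14v to the remainder.
  leading term 1: no divisor's leading term divides it; move -37/14 to the remainder.
  remainder -24/7v^3 + 58/35uv + 36/7v^2 + 18/35u + 13/14v - 37/14 ≠ 0; add g_3 = -24/7v^3 + 58/35uv + 36/7v^2 + 18/35u + 13/14v - 37/14 to the basis.

The other S-polynomials (S(f_1,g_3), S(f_2,g_3)) all reduce to 0 modulo the current basis, so we have a Gröbner basis.
Inter-reduce: drop elements whose leading term is divisible by another's, tail-reduce, and make monic.
Reduced Gröbner basis: {v^3 - 29/60uv - 3/2v^2 - 3/20u - 13/48v + 37/48, u^2 + 24/7v^2 + 12/35u - 24/7}.

Buchberger on the second generating set:
h_1 = -16u^2v + 38u^2 - 32uv + 48v^2 + 24/5u + 40v - 88, LT = u^2v.
h_2 = -8u^2v + 27/4u^2 - 16uv - 18v^2 - 9/5u + 20v - 2, LT = u^2v.

S(h_1,h_2): lcm = u^2v. S = -49/32u^2 - 21/4v^2 - 21/40u + 21/4.
  leading term u^2: no divisor's leading term divides it; move -49/32u^2 to the remainder.
  leading term v^2: no divisor's leading term divides it; move -21/4v^2 to the remainder.
  leading term u: no divisor's leading term divides it; move -21/40u to the remainder.
  leading term 1: no divisor's leading term divides it; move 21/4 to the remainder.
  remainder -49/32u^2 - 21/4v^2 - 21/40u + 21/4 ≠ 0; add k_3 = -49/32u^2 - 21/4v^2 - 21/40u + 21/4 to the basis.

S(h_1,k_3): lcm = u^2v. S = -24/7v^3 - 19/8u^2 + 58/35uv - 3v^2 - 3/10u + 13/14v + 11/2.
  leading term v^3: no divisor's leading term divides it; move -24/7v^3 to the remainder.
  leading term u^2: subtract (76/49)·k_3 from -19/8u^2 + 58/35uv - 3v^2 - 3/10u + 13/14v + 11/2 → 58/35uv + 36/7v^2 + 18/35u + 13/14v - 37/14
  leading term uv: no divisor's leading term divides it; move 58/35uv to the remainder.
  leading term v^2: no divisor's leading term divides it; move 36/7v^2 to the remainder.
  leading term u: no divisor's leading term divides it; move 18/35u to the remainder.
  leading term v: no divisor's leading term divides it; move 13/14v to the remainder.
  leading term 1: no divisor's leading term divides it; move -37/14 to the remainder.
  remainder -24/7v^3 + 58/35uv + 36/7v^2 + 18/35u + 13/14v - 37/14 ≠ 0; add k_4 = -24/7v^3 + 58/35uv + 36/7v^2 + 18/35u + 13/14v - 37/14 to the basis.

The other S-polynomials (S(h_2,k_3), S(h_1,k_4), S(h_2,k_4), S(k_3,k_4)) all reduce to 0 modulo the current basis, so we have a Gröbner basis.
Inter-reduce: drop elements whose leading term is divisible by another's, tail-reduce, and make monic.
Reduced Gröbner basis: {v^3 - 29/60uv - 3/2v^2 - 3/20u - 13/48v + 37/48, u^2 + 24/7v^2 + 12/35u - 24/7}.

Same reduced basis, so the two generating sets span the same ideal.

Yes, the ideals are equal.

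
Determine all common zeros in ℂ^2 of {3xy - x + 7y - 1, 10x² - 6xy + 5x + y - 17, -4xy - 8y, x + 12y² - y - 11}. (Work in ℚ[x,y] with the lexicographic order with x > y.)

Compute a lex Gröbner basis by Buchberger's algorithm.
f_1 = 3xy - x + 7y - 1, LT = xy.
f_2 = 10x² - 6xy + 5x + y - 17, LT = x².
f_3 = -4xy - 8y, LT = xy.
f_4 = x + 12y² - y - 11, LT = x.

S(f_1,f_2): lcm = x²y. S = -⅓x² + ⅗xy² + 11/6xy - ⅓x - 1/10y² + 17/10y.
  leading term x²: subtract (-1/30)·f_2 from -⅓x² + ⅗xy² + 11/6xy - ⅓x - 1/10y² + 17/10y → ⅗xy² + 49/30xy - ⅙x - 1/10y² + 26/15y - 17/30
  leading term xy²: subtract (⅕y)·f_1 from ⅗xy² + 49/30xy - ⅙x - 1/10y² + 26/15y - 17/30 → 11/6xy - ⅙x - 3/2y² + 29/15y - 17/30
  leading term xy: subtract (11/18)·f_1 from 11/6xy - ⅙x - 3/2y² + 29/15y - 17/30 → 4/9x - 3/2y² - 211/90y + 2/45
  leading term x: subtract (4/9)·f_4 from 4/9x - 3/2y² - 211/90y + 2/45 → -41/6y² - 19/10y + 74/15
  leading term y²: no divisor's leading term divides it; move -41/6y² to the remainder.
  leading term y: no divisor's leading term divides it; move -19/10y to the remainder.
  leading term 1: no divisor's leading term divides it; move 74/15 to the remainder.
  remainder -41/6y² - 19/10y + 74/15 ≠ 0; add h_5 = -41/6y² - 19/10y + 74/15 to the basis.

S(f_1,f_3): lcm = xy. S = -⅓x + ⅓y - ⅓.
  leading term x: subtract (-⅓)·f_4 from -⅓x + ⅓y - ⅓ → 4y² - 4
  leading term y²: subtract (-24/41)·h_5 from 4y² - 4 → -228/205y - 228/205
  leading term y: no divisor's leading term divides it; move -228/205y to the remainder.
  leading term 1: no divisor's leading term divides it; move -228/205 to the remainder.
  remainder -228/205y - 228/205 ≠ 0; add h_6 = -228/205y - 228/205 to the basis.

The other S-polynomials (S(f_1,f_4), S(f_2,f_3), S(f_2,f_4), S(f_3,f_4), S(f_1,h_5), S(f_2,h_5), S(f_3,h_5), S(f_4,h_5), S(f_1,h_6), S(f_2,h_6), S(f_3,h_6), S(f_4,h_6), S(h_5,h_6)) all reduce to 0 modulo the current basis, so we have a Gröbner basis.
Inter-reduce: drop elements whose leading term is divisible by another's, tail-reduce, and make monic.
Reduced Gröbner basis: {x + 2, y + 1}.

A lex Gröbner basis eliminates variables successively. Here y + 1 depends only on y, with roots {-1}; lifting each root through the earlier basis elements recovers the full solutions.
  y = -1: the earlier basis element becomes x + 2 = 0, giving x = -2 — point (-2, -1).
Substituting each solution back into the original system confirms all equations vanish.

{(-2, -1)}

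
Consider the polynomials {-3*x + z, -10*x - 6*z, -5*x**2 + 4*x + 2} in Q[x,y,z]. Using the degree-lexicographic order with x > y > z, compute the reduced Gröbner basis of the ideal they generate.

f_1 = -3*x + z, LT = x.
f_2 = -10*x - 6*z, LT = x.
f_3 = -5*x**2 + 4*x + 2, LT = x**2.

S(f_1,f_2): lcm = x. S = -14/15*z.
  leading term z: no divisor's leading term divides it; move -14/15*z to the remainder.
  remainder -14/15*z ≠ 0; add g_4 = -14/15*z to the basis.

S(f_1,f_3): lcm = x**2. S = -1/3*x*z + 4/5*x + 2/5.
  leading term x*z: subtract (1/9*z)·f_1 from -1/3*x*z + 4/5*x + 2/5 → -1/9*z**2 + 4/5*x + 2/5
  leading term z**2: subtract (5/42*z)·g_4 from -1/9*z**2 + 4/5*x + 2/5 → 4/5*x + 2/5
  leading term x: subtract (-4/15)·f_1 from 4/5*x + 2/5 → 4/15*z + 2/5
  leading term z: subtract (-2/7)·g_4 from 4/15*z + 2/5 → 2/5
  leading term 1: no divisor's leading term divides it; move 2/5 to the remainder.
  remainder 2/5 ≠ 0; add g_5 = 2/5 to the basis.

The other S-polynomials (S(f_2,f_3), S(f_1,g_4), S(f_2,g_4), S(f_3,g_4), S(f_1,g_5), S(f_2,g_5), S(f_3,g_5), S(g_4,g_5)) all reduce to 0 modulo the current basis, so we have a Gröbner basis.
Inter-reduce: drop elements whose leading term is divisible by another's, tail-reduce, and make monic.

G = {1}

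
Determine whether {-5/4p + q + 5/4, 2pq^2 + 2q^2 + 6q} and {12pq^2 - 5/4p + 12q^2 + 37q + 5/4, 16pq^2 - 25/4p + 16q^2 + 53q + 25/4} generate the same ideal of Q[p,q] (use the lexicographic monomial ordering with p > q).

Yes, the ideals are equal.

Since reduced Gröbner bases are canonical representatives of ideals under a given ordering, it suffices to compute and compare them.
Buchberger on the first generating set:
f_1 = -5/4p + q + 5/4, LT = p.
f_2 = 2pq^2 + 2q^2 + 6q, LT = pq^2.

S(f_1,f_2): lcm = pq^2. S = -4/5q^3 - 2q^2 - 3q.
  leading term q^3: no divisor's leading term divides it; move -4/5q^3 to the remainder.
  leading term q^2: no divisor's leading term divides it; move -2q^2 to the remainder.
  leading term q: no divisor's leading term divides it; move -3q to the remainder.
  remainder -4/5q^3 - 2q^2 - 3q ≠ 0; add g_3 = -4/5q^3 - 2q^2 - 3q to the basis.

The other S-polynomials (S(f_1,g_3), S(f_2,g_3)) all reduce to 0 modulo the current basis, so we have a Gröbner basis.
Inter-reduce: drop elements whose leading term is divisible by another's, tail-reduce, and make monic.
Reduced Gröbner basis: {p - 4/5q - 1, q^3 + 5/2q^2 + 15/4q}.

Buchberger on the second generating set:
h_1 = 12pq^2 - 5/4p + 12q^2 + 37q + 5/4, LT = pq^2.
h_2 = 16pq^2 - 25/4p + 16q^2 + 53q + 25/4, LT = pq^2.

S(h_1,h_2): lcm = pq^2. S = 55/192p - 11/48q - 55/192.
  leading term p: no divisor's leading term divides it; move 55/192p to the remainder.
  leading term q: no divisor's leading term divides it; move -11/48q to the remainder.
  leading term 1: no divisor's leading term divides it; move -55/192 to the remainder.
  remainder 55/192p - 11/48q - 55/192 ≠ 0; add k_3 = 55/192p - 11/48q - 55/192 to the basis.

S(h_1,k_3): lcm = pq^2. S = -5/48p + 4/5q^3 + 2q^2 + 37/12q + 5/48.
  leading term p: subtract (-4/11)·k_3 from -5/48p + 4/5q^3 + 2q^2 + 37/12q + 5/48 → 4/5q^3 + 2q^2 + 3q
  leading term q^3: no divisor's leading term divides it; move 4/5q^3 to the remainder.
  leading term q^2: no divisor's leading term divides it; move 2q^2 to the remainder.
  leading term q: no divisor's leading term divides it; move 3q to the remainder.
  remainder 4/5q^3 + 2q^2 + 3q ≠ 0; add k_4 = 4/5q^3 + 2q^2 + 3q to the basis.

The other S-polynomials (S(h_2,k_3), S(h_1,k_4), S(h_2,k_4), S(k_3,k_4)) all reduce to 0 modulo the current basis, so we have a Gröbner basis.
Inter-reduce: drop elements whose leading term is divisible by another's, tail-reduce, and make monic.
Reduced Gröbner basis: {p - 4/5q - 1, q^3 + 5/2q^2 + 15/4q}.

These coincide, so the ideals are equal.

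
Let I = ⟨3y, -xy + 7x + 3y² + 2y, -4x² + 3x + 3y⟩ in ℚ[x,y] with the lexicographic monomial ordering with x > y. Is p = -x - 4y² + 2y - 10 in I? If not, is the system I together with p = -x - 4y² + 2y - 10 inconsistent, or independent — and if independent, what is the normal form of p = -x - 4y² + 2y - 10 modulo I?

Adjoining -x - 4y² + 2y - 10 makes the ideal the whole ring: the system is inconsistent.

First compute the reduced Gröbner basis of I by Buchberger's algorithm.
f_1 = 3y, LT = y.
f_2 = -xy + 7x + 3y² + 2y, LT = xy.
f_3 = -4x² + 3x + 3y, LT = x².

S(f_1,f_2): lcm = xy. S = 7x + 3y² + 2y.
  leading term x: no divisor's leading term divides it; move 7x to the remainder.
  leading term y²: subtract (y)·f_1 from 3y² + 2y → 2y
  leading term y: subtract (⅔)·f_1 from 2y → 0
  remainder 7x ≠ 0; add h_4 = 7x to the basis.

S(f_1,f_3): leading monomials are coprime, so the S-polynomial reduces to 0 (Buchberger's first criterion).
S(f_2,f_3): lcm = x²y. S = -7x² - 3xy² - 5/4xy + ¾y².
  leading term x²: subtract (7/4)·f_3 from -7x² - 3xy² - 5/4xy + ¾y² → -3xy² - 5/4xy - 21/4x + ¾y² - 21/4y
  leading term xy²: subtract (-xy)·f_1 from -3xy² - 5/4xy - 21/4x + ¾y² - 21/4y → -5/4xy - 21/4x + ¾y² - 21/4y
  leading term xy: subtract (-5/12x)·f_1 from -5/4xy - 21/4x + ¾y² - 21/4y → -21/4x + ¾y² - 21/4y
  leading term x: subtract (-¾)·h_4 from -21/4x + ¾y² - 21/4y → ¾y² - 21/4y
  leading term y²: subtract (¼y)·f_1 from ¾y² - 21/4y → -21/4y
  leading term y: subtract (-7/4)·f_1 from -21/4y → 0
  remainder 0.

S(f_1,h_4): leading monomials are coprime, so the S-polynomial reduces to 0 (Buchberger's first criterion).
S(f_2,h_4): lcm = xy. S = -7x - 3y² - 2y.
  leading term x: subtract (-1)·h_4 from -7x - 3y² - 2y → -3y² - 2y
  leading term y²: subtract (-y)·f_1 from -3y² - 2y → -2y
  leading term y: subtract (-⅔)·f_1 from -2y → 0
  remainder 0.

S(f_3,h_4): lcm = x². S = -¾x - ¾y.
  leading term x: subtract (-3/28)·h_4 from -¾x - ¾y → -¾y
  leading term y: subtract (-¼)·f_1 from -¾y → 0
  remainder 0.

Every S-polynomial of the final basis reduces to 0, so we have a Gröbner basis.
Inter-reduce: drop elements whose leading term is divisible by another's, tail-reduce, and make monic.
Reduced Gröbner basis: {x, y}.
Label its elements g_1 = x, g_2 = y.

Reduce p = -x - 4y² + 2y - 10 modulo G:
  leading term x: subtract (-1)·g_1 from -x - 4y² + 2y - 10 → -4y² + 2y - 10
  leading term y²: subtract (-4y)·g_2 from -4y² + 2y - 10 → 2y - 10
  leading term y: subtract (2)·g_2 from 2y - 10 → -10
  leading term 1: no divisor's leading term divides it; move -10 to the remainder.
  normal form = -10.
The normal form is nonzero, so p ∉ I. Since p minus its normal form lies in I, I + (p) = I + (r) where r = -10; decide whether this ideal is the whole ring.
Here r = -10 is a nonzero constant, hence a unit: 1 ∈ I + (p), the Gröbner basis of I + (p) is {1}, and the enlarged system has no common solution — adjoining p is inconsistent.

Ideal membership is decidable via reduction modulo a Gröbner basis.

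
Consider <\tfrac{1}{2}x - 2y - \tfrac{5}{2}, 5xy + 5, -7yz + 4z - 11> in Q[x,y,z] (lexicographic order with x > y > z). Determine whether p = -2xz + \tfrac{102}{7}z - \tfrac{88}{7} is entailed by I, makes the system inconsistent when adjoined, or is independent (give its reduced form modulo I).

First compute the reduced Gröbner basis of I by Buchberger's algorithm.
f_1 = \tfrac{1}{2}x - 2y - \tfrac{5}{2}, LT = x.
f_2 = 5xy + 5, LT = xy.
f_3 = -7yz + 4z - 11, LT = yz.

S(f_1,f_2): lcm = xy. S = -4y^{2} - 5y - 1.
  leading term y^{2}: no divisor's leading term divides it; move -4y^{2} to the remainder.
  leading term y: no divisor's leading term divides it; move -5y to the remainder.
  leading term 1: no divisor's leading term divides it; move -1 to the remainder.
  remainder -4y^{2} - 5y - 1 ≠ 0; add h_4 = -4y^{2} - 5y - 1 to the basis.

S(f_2,f_3): lcm = xyz. S = \tfrac{4}{7}xz - \tfrac{11}{7}x + z.
  leading term xz: subtract (\tfrac{8}{7}z)·f_1 from \tfrac{4}{7}xz - \tfrac{11}{7}x + z → -\tfrac{11}{7}x + \tfrac{16}{7}yz + \tfrac{27}{7}z
  leading term x: subtract (-\tfrac{22}{7})·f_1 from -\tfrac{11}{7}x + \tfrac{16}{7}yz + \tfrac{27}{7}z → \tfrac{16}{7}yz - \tfrac{44}{7}y + \tfrac{27}{7}z - \tfrac{55}{7}
  leading term yz: subtract (-\tfrac{16}{49})·f_3 from \tfrac{16}{7}yz - \tfrac{44}{7}y + \tfrac{27}{7}z - \tfrac{55}{7} → -\tfrac{44}{7}y + \tfrac{253}{49}z - \tfrac{561}{49}
  leading term y: no divisor's leading term divides it; move -\tfrac{44}{7}y to the remainder.
  leading term z: no divisor's leading term divides it; move \tfrac{253}{49}z to the remainder.
  leading term 1: no divisor's leading term divides it; move -\tfrac{561}{49} to the remainder.
  remainder -\tfrac{44}{7}y + \tfrac{253}{49}z - \tfrac{561}{49} ≠ 0; add h_5 = -\tfrac{44}{7}y + \tfrac{253}{49}z - \tfrac{561}{49} to the basis.

S(f_3,h_5): lcm = yz. S = \tfrac{23}{28}z^{2} - \tfrac{67}{28}z + \tfrac{11}{7}.
  leading term z^{2}: no divisor's leading term divides it; move \tfrac{23}{28}z^{2} to the remainder.
  leading term z: no divisor's leading term divides it; move -\tfrac{67}{28}z to the remainder.
  leading term 1: no divisor's leading term divides it; move \tfrac{11}{7} to the remainder.
  remainder \tfrac{23}{28}z^{2} - \tfrac{67}{28}z + \tfrac{11}{7} ≠ 0; add h_6 = \tfrac{23}{28}z^{2} - \tfrac{67}{28}z + \tfrac{11}{7} to the basis.

The other S-polynomials (S(f_1,f_3), S(f_1,h_4), S(f_2,h_4), S(f_3,h_4), S(f_1,h_5), S(f_2,h_5), S(h_4,h_5), S(f_1,h_6), S(f_2,h_6), S(f_3,h_6), S(h_4,h_6), S(h_5,h_6)) all reduce to 0 modulo the current basis, so we have a Gröbner basis.
Inter-reduce: drop elements whose leading term is divisible by another's, tail-reduce, and make monic.
Reduced Gröbner basis: {x - \tfrac{23}{7}z + \tfrac{16}{7}, y - \tfrac{23}{28}z + \tfrac{51}{28}, z^{2} - \tfrac{67}{23}z + \tfrac{44}{23}}.
Label its elements g_1 = x - \tfrac{23}{7}z + \tfrac{16}{7}, g_2 = y - \tfrac{23}{28}z + \tfrac{51}{28}, g_3 = z^{2} - \tfrac{67}{23}z + \tfrac{44}{23}.

Reduce p = -2xz + \tfrac{102}{7}z - \tfrac{88}{7} modulo G:
  leading term xz: subtract (-2z)·g_1 from -2xz + \tfrac{102}{7}z - \tfrac{88}{7} → -\tfrac{46}{7}z^{2} + \tfrac{134}{7}z - \tfrac{88}{7}
  leading term z^{2}: subtract (-\tfrac{46}{7})·g_3 from -\tfrac{46}{7}z^{2} + \tfrac{134}{7}z - \tfrac{88}{7} → 0
  normal form = 0.
Since the normal form is 0, p ∈ I.

-2xz + \tfrac{102}{7}z - \tfrac{88}{7} lies in I (it reduces to 0).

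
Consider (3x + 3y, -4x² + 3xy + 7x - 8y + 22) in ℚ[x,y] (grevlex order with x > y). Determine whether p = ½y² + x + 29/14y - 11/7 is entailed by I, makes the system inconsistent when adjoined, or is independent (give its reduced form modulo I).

First compute the reduced Gröbner basis of I by Buchberger's algorithm.
f_1 = 3x + 3y, LT = x.
f_2 = -4x² + 3xy + 7x - 8y + 22, LT = x².

S(f_1,f_2): lcm = x². S = 7/4xy + 7/4x - 2y + 11/2.
  leading term xy: subtract (7/12y)·f_1 from 7/4xy + 7/4x - 2y + 11/2 → -7/4y² + 7/4x - 2y + 11/2
  leading term y²: no divisor's leading term divides it; move -7/4y² to the remainder.
  leading term x: subtract (7/12)·f_1 from 7/4x - 2y + 11/2 → -15/4y + 11/2
  leading term y: no divisor's leading term divides it; move -15/4y to the remainder.
  leading term 1: no divisor's leading term divides it; move 11/2 to the remainder.
  remainder -7/4y² - 15/4y + 11/2 ≠ 0; add h_3 = -7/4y² - 15/4y + 11/2 to the basis.

S(f_1,h_3): leading monomials are coprime, so the S-polynomial reduces to 0 (Buchberger's first criterion).
S(f_2,h_3): leading monomials are coprime, so the S-polynomial reduces to 0 (Buchberger's first criterion).
Every S-polynomial of the final basis reduces to 0, so we have a Gröbner basis.
Inter-reduce: drop elements whose leading term is divisible by another's, tail-reduce, and make monic.
Reduced Gröbner basis: {y² + 15/7y - 22/7, x + y}.
Label its elements g_1 = y² + 15/7y - 22/7, g_2 = x + y.

Reduce p = ½y² + x + 29/14y - 11/7 modulo G:
  leading term y²: subtract (½)·g_1 from ½y² + x + 29/14y - 11/7 → x + y
  leading term x: subtract (1)·g_2 from x + y → 0
  normal form = 0.
Since the normal form is 0, p ∈ I.

½y² + x + 29/14y - 11/7 lies in I (it reduces to 0).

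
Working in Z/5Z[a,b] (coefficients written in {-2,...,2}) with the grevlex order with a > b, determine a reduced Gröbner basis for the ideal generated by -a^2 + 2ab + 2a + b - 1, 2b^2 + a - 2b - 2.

f_1 = -a^2 + 2ab + 2a + b - 1, LT = a^2.
f_2 = 2b^2 + a - 2b - 2, LT = b^2.

The S-polynomials (S(f_1,f_2)) all reduce to 0 modulo the current basis, so we have a Gröbner basis.

G = {a^2 - 2ab - 2a - b + 1, b^2 - 2a - b - 1}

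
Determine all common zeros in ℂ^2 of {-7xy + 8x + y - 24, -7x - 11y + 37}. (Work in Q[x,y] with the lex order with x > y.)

{(227/49, 32/77), (-1, 4)}

Compute a lex Gröbner basis by Buchberger's algorithm.
f_1 = -7xy + 8x + y - 24, LT = xy.
f_2 = -7x - 11y + 37, LT = x.

S(f_1,f_2): lcm = xy. S = -8/7x - 11/7y^2 + 36/7y + 24/7.
  reduce S modulo (f_1, f_2):
  remainder -11/7y^2 + 340/49y - 128/49 ≠ 0; add h_3 = -11/7y^2 + 340/49y - 128/49 to the basis.

The other S-polynomials (S(f_1,h_3), S(f_2,h_3)) all reduce to 0 modulo the current basis, so we have a Gröbner basis.
Inter-reduce: drop elements whose leading term is divisible by another's, tail-reduce, and make monic.
Reduced Gröbner basis: {x + 11/7y - 37/7, y^2 - 340/77y + 128/77}.

From the last basis element, y^2 - 340/77y + 128/77 = 0, so y takes values in {32/77, 4}. Each choice, substituted upward through the basis, yields the corresponding point(s) of the solution set.
  y = 32/77: the earlier basis element becomes x - 227/49 = 0, giving x = 227/49 — point (227/49, 32/77).
  y = 4: the earlier basis element becomes x + 1 = 0, giving x = -1 — point (-1, 4).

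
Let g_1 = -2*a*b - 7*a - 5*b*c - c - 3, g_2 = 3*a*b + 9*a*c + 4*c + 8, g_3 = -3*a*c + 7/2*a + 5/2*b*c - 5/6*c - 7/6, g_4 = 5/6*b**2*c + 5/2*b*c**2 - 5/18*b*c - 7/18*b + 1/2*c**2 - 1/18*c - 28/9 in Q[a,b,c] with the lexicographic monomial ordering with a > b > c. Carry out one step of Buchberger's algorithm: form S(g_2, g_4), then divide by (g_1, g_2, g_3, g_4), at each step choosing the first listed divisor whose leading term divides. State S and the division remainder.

S(g_2, g_4) = 1/3*a*b*c + 7/15*a*b - 3/5*a*c**2 + 1/15*a*c + 56/15*a + 4/3*b*c**2 + 8/3*b*c; remainder on division = 0.

lcm(LM(g_2), LM(g_4)) = a*b**2*c.
S = (lcm/LT(g_2))·g_2 − (lcm/LT(g_4))·g_4 = 1/3*a*b*c + 7/15*a*b - 3/5*a*c**2 + 1/15*a*c + 56/15*a + 4/3*b*c**2 + 8/3*b*c.
Reduce S modulo (g_1, g_2, g_3, g_4) in that order:
  leading term a*b*c: subtract (-1/6*c)·g_1 from 1/3*a*b*c + 7/15*a*b - 3/5*a*c**2 + 1/15*a*c + 56/15*a + 4/3*b*c**2 + 8/3*b*c → 7/15*a*b - 3/5*a*c**2 - 11/10*a*c + 56/15*a + 1/2*b*c**2 + 8/3*b*c - 1/6*c**2 - 1/2*c
  leading term a*b: subtract (-7/30)·g_1 from 7/15*a*b - 3/5*a*c**2 - 11/10*a*c + 56/15*a + 1/2*b*c**2 + 8/3*b*c - 1/6*c**2 - 1/2*c → -3/5*a*c**2 - 11/10*a*c + 21/10*a + 1/2*b*c**2 + 3/2*b*c - 1/6*c**2 - 11/15*c - 7/10
  leading term a*c**2: subtract (1/5*c)·g_3 from -3/5*a*c**2 - 11/10*a*c + 21/10*a + 1/2*b*c**2 + 3/2*b*c - 1/6*c**2 - 11/15*c - 7/10 → -9/5*a*c + 21/10*a + 3/2*b*c - 1/2*c - 7/10
  leading term a*c: subtract (3/5)·g_3 from -9/5*a*c + 21/10*a + 3/2*b*c - 1/2*c - 7/10 → 0
The remainder is 0, so this S-polynomial contributes no new basis element.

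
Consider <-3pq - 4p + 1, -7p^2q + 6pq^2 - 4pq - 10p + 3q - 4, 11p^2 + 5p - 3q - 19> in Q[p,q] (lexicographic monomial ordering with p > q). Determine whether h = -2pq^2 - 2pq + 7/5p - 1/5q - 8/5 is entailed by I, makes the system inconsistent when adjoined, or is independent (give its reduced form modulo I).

First compute the reduced Gröbner basis of I by Buchberger's algorithm.
f_1 = -3pq - 4p + 1, LT = pq.
f_2 = -7p^2q + 6pq^2 - 4pq - 10p + 3q - 4, LT = p^2q.
f_3 = 11p^2 + 5p - 3q - 19, LT = p^2.

S(f_1,f_2): lcm = p^2q. S = 4/3p^2 + 6/7pq^2 - 4/7pq - 37/21p + 3/7q - 4/7.
  leading term p^2: subtract (4/33)·f_3 from 4/3p^2 + 6/7pq^2 - 4/7pq - 37/21p + 3/7q - 4/7 → 6/7pq^2 - 4/7pq - 547/231p + 61/77q + 400/231
  leading term pq^2: subtract (-2/7q)·f_1 from 6/7pq^2 - 4/7pq - 547/231p + 61/77q + 400/231 → -12/7pq - 547/231p + 83/77q + 400/231
  leading term pq: subtract (4/7)·f_1 from -12/7pq - 547/231p + 83/77q + 400/231 → -19/231p + 83/77q + 268/231
  leading term p: no divisor's leading term divides it; move -19/231p to the remainder.
  leading term q: no divisor's leading term divides it; move 83/77q to the remainder.
  leading term 1: no divisor's leading term divides it; move 268/231 to the remainder.
  remainder -19/231p + 83/77q + 268/231 ≠ 0; add k_4 = -19/231p + 83/77q + 268/231 to the basis.

S(f_1,f_3): lcm = p^2q. S = 4/3p^2 - 5/11pq - 1/3p + 3/11q^2 + 19/11q.
  leading term p^2: subtract (4/33)·f_3 from 4/3p^2 - 5/11pq - 1/3p + 3/11q^2 + 19/11q → -5/11pq - 31/33p + 3/11q^2 + 23/11q + 76/33
  leading term pq: subtract (5/33)·f_1 from -5/11pq - 31/33p + 3/11q^2 + 23/11q + 76/33 → -1/3p + 3/11q^2 + 23/11q + 71/33
  leading term p: subtract (77/19)·k_4 from -1/3p + 3/11q^2 + 23/11q + 71/33 → 3/11q^2 - 476/209q - 533/209
  leading term q^2: no divisor's leading term divides it; move 3/11q^2 to the remainder.
  leading term q: no divisor's leading term divides it; move -476/209q to the remainder.
  leading term 1: no divisor's leading term divides it; move -533/209 to the remainder.
  remainder 3/11q^2 - 476/209q - 533/209 ≠ 0; add k_5 = 3/11q^2 - 476/209q - 533/209 to the basis.

S(f_1,k_4): lcm = pq. S = 4/3p + 249/19q^2 + 268/19q - 1/3.
  leading term p: subtract (-308/19)·k_4 from 4/3p + 249/19q^2 + 268/19q - 1/3 → 249/19q^2 + 600/19q + 351/19
  leading term q^2: subtract (913/19)·k_5 from 249/19q^2 + 600/19q + 351/19 → 50908/361q + 50908/361
  leading term q: no divisor's leading term divides it; move 50908/361q to the remainder.
  leading term 1: no divisor's leading term divides it; move 50908/361 to the remainder.
  remainder 50908/361q + 50908/361 ≠ 0; add k_6 = 50908/361q + 50908/361 to the basis.

The other S-polynomials (S(f_2,f_3), S(f_2,k_4), S(f_3,k_4), S(f_1,k_5), S(f_2,k_5), S(f_3,k_5), S(k_4,k_5), S(f_1,k_6), S(f_2,k_6), S(f_3,k_6), S(k_4,k_6), S(k_5,k_6)) all reduce to 0 modulo the current basis, so we have a Gröbner basis.
Inter-reduce: drop elements whose leading term is divisible by another's, tail-reduce, and make monic.
Reduced Gröbner basis: {p - 1, q + 1}.
Label its elements g_1 = p - 1, g_2 = q + 1.

Reduce h = -2pq^2 - 2pq + 7/5p - 1/5q - 8/5 modulo G:
  leading term pq^2: subtract (-2q^2)·g_1 from -2pq^2 - 2pq + 7/5p - 1/5q - 8/5 → -2pq + 7/5p - 2q^2 - 1/5q - 8/5
  leading term pq: subtract (-2q)·g_1 from -2pq + 7/5p - 2q^2 - 1/5q - 8/5 → 7/5p - 2q^2 - 11/5q - 8/5
  leading term p: subtract (7/5)·g_1 from 7/5p - 2q^2 - 11/5q - 8/5 → -2q^2 - 11/5q - 1/5
  leading term q^2: subtract (-2q)·g_2 from -2q^2 - 11/5q - 1/5 → -1/5q - 1/5
  leading term q: subtract (-1/5)·g_2 from -1/5q - 1/5 → 0
  normal form = 0.
Since the normal form is 0, h ∈ I.

-2pq^2 - 2pq + 7/5p - 1/5q - 8/5 lies in I (it reduces to 0).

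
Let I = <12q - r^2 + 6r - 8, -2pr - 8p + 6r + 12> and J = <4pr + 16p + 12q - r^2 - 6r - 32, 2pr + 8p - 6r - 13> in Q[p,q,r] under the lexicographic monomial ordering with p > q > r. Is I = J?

Equality of ideals is decidable: compute both reduced Gröbner bases (unique for the ordering) and check whether they agree.
Buchberger on the first generating set:
f_1 = 12q - r^2 + 6r - 8, LT = q.
f_2 = -2pr - 8p + 6r + 12, LT = pr.

The S-polynomials (S(f_1,f_2)) all reduce to 0 modulo the current basis, so we have a Gröbner basis.
Inter-reduce: drop elements whose leading term is divisible by another's, tail-reduce, and make monic.
Reduced Gröbner basis: {pr + 4p - 3r - 6, q - 1/12r^2 + 1/2r - 2/3}.

Buchberger on the second generating set:
h_1 = 4pr + 16p + 12q - r^2 - 6r - 32, LT = pr.
h_2 = 2pr + 8p - 6r - 13, LT = pr.

S(h_1,h_2): lcm = pr. S = 3q - 1/4r^2 + 3/2r - 3/2.
  leading term q: no divisor's leading term divides it; move 3q to the remainder.
  leading term r^2: no divisor's leading term divides it; move -1/4r^2 to the remainder.
  leading term r: no divisor's leading term divides it; move 3/2r to the remainder.
  leading term 1: no divisor's leading term divides it; move -3/2 to the remainder.
  remainder 3q - 1/4r^2 + 3/2r - 3/2 ≠ 0; add k_3 = 3q - 1/4r^2 + 3/2r - 3/2 to the basis.

The other S-polynomials (S(h_1,k_3), S(h_2,k_3)) all reduce to 0 modulo the current basis, so we have a Gröbner basis.
Inter-reduce: drop elements whose leading term is divisible by another's, tail-reduce, and make monic.
Reduced Gröbner basis: {pr + 4p - 3r - 13/2, q - 1/12r^2 + 1/2r - 1/2}.

The bases are distinct; the ideals are different.
The same test decides containment: I ⊆ J iff every generator of I reduces to 0 modulo a Gröbner basis of J.

No, the ideals differ.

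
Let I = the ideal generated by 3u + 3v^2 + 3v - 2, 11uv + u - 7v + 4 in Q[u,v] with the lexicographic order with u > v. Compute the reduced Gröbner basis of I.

This is the nonlinear analogue of row-reducing a linear system.

f_1 = 3u + 3v^2 + 3v - 2, LT = u.
f_2 = 11uv + u - 7v + 4, LT = uv.

S(f_1,f_2): lcm = uv. S = -1/11u + v^3 + v^2 - 1/33v - 4/11.
  leading term u: subtract (-1/33)·f_1 from -1/11u + v^3 + v^2 - 1/33v - 4/11 → v^3 + 12/11v^2 + 2/33v - 14/33
  leading term v^3: no divisor's leading term divides it; move v^3 to the remainder.
  leading term v^2: no divisor's leading term divides it; move 12/11v^2 to the remainder.
  leading term v: no divisor's leading term divides it; move 2/33v to the remainder.
  leading term 1: no divisor's leading term divides it; move -14/33 to the remainder.
  remainder v^3 + 12/11v^2 + 2/33v - 14/33 ≠ 0; add g_3 = v^3 + 12/11v^2 + 2/33v - 14/33 to the basis.

The other S-polynomials (S(f_1,g_3), S(f_2,g_3)) all reduce to 0 modulo the current basis, so we have a Gröbner basis.
Inter-reduce: drop elements whose leading term is divisible by another's, tail-reduce, and make monic.

G = {u + v^2 + v - 2/3, v^3 + 12/11v^2 + 2/33v - 14/33}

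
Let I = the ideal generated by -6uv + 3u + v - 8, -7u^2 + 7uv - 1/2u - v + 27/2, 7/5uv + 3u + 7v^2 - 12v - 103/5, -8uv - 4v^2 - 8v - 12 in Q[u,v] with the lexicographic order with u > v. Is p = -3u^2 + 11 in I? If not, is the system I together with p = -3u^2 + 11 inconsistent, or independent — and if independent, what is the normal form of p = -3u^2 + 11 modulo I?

First compute the reduced Gröbner basis of I by Buchberger's algorithm.
f_1 = -6uv + 3u + v - 8, LT = uv.
f_2 = -7u^2 + 7uv - 1/2u - v + 27/2, LT = u^2.
f_3 = 7/5uv + 3u + 7v^2 - 12v - 103/5, LT = uv.
f_4 = -8uv - 4v^2 - 8v - 12, LT = uv.

S(f_1,f_2): lcm = u^2v. S = -1/2u^2 + uv^2 - 5/21uv + 4/3u - 1/7v^2 + 27/14v.
  reduce S modulo (f_1, f_2, f_3, f_4):
  remainder 5/4u + 1/42v^2 + 79/126v - 163/252 ≠ 0; add h_5 = 5/4u + 1/42v^2 + 79/126v - 163/252 to the basis.

S(f_1,f_3): lcm = uv. S = -37/14u - 5v^2 + 353/42v + 337/21.
  reduce S modulo (f_1, f_2, f_3, f_4, h_5):
  remainder -3638/735v^2 + 42911/4410v + 64739/4410 ≠ 0; add h_6 = -3638/735v^2 + 42911/4410v + 64739/4410 to the basis.

S(f_1,f_4): lcm = uv. S = -1/2u - 1/2v^2 - 7/6v - 1/6.
  reduce S modulo (f_1, f_2, f_3, f_4, h_5, h_6):
  remainder -27359/14552v - 27359/14552 ≠ 0; add h_7 = -27359/14552v - 27359/14552 to the basis.

The other S-polynomials (S(f_2,f_3), S(f_2,f_4), S(f_3,f_4), S(f_1,h_5), S(f_2,h_5), S(f_3,h_5), S(f_4,h_5), S(f_1,h_6), S(f_2,h_6), S(f_3,h_6), S(f_4,h_6), S(h_5,h_6), S(f_1,h_7), S(f_2,h_7), S(f_3,h_7), S(f_4,h_7), S(h_5,h_7), S(h_6,h_7)) all reduce to 0 modulo the current basis, so we have a Gröbner basis.
Inter-reduce: drop elements whose leading term is divisible by another's, tail-reduce, and make monic.
Reduced Gröbner basis: {u - 1, v + 1}.
Label its elements g_1 = u - 1, g_2 = v + 1.

Reduce p = -3u^2 + 11 modulo G:
  leading term u^2: subtract (-3u)·g_1 from -3u^2 + 11 → -3u + 11
  leading term u: subtract (-3)·g_1 from -3u + 11 → 8
  leading term 1: no divisor's leading term divides it; move 8 to the remainder.
  normal form = 8.
The normal form is nonzero, so p ∉ I. Since p minus its normal form lies in I, I + (p) = I + (r) where r = 8; decide whether this ideal is the whole ring.
Here r = 8 is a nonzero constant, hence a unit: 1 ∈ I + (p), the Gröbner basis of I + (p) is {1}, and the enlarged system has no common solution — adjoining p is inconsistent.

The remainder on division by a Gröbner basis is unique — it is the normal form.

Adjoining -3u^2 + 11 makes the ideal the whole ring: the system is inconsistent.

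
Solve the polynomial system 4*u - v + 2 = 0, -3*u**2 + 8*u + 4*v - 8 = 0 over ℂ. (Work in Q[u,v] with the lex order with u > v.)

Compute a lex Gröbner basis by Buchberger's algorithm.
f_1 = 4*u - v + 2, LT = u.
f_2 = -3*u**2 + 8*u + 4*v - 8, LT = u**2.

S(f_1,f_2): lcm = u**2. S = -1/4*u*v + 19/6*u + 4/3*v - 8/3.
  reduce S modulo (f_1, f_2):
  remainder -1/16*v**2 + 9/4*v - 17/4 ≠ 0; add h_3 = -1/16*v**2 + 9/4*v - 17/4 to the basis.

The other S-polynomials (S(f_1,h_3), S(f_2,h_3)) all reduce to 0 modulo the current basis, so we have a Gröbner basis.
Inter-reduce: drop elements whose leading term is divisible by another's, tail-reduce, and make monic.
Reduced Gröbner basis: {u - 1/4*v + 1/2, v**2 - 36*v + 68}.

A lex Gröbner basis eliminates variables successively. Here v**2 - 36*v + 68 depends only on v, with roots {2, 34}; lifting each root through the earlier basis elements recovers the full solutions.
  v = 2: the earlier basis element becomes u = 0, giving u = 0 — point (0, 2).
  v = 34: the earlier basis element becomes u - 8 = 0, giving u = 8 — point (8, 34).

{(0, 2), (8, 34)}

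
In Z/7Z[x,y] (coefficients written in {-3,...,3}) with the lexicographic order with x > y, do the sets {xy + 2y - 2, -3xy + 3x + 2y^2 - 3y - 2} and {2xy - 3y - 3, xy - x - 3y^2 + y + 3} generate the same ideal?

No, the ideals differ.

Two ideals are equal iff their reduced Gröbner bases coincide (the reduced basis is unique for a fixed ordering).
Buchberger on the first generating set:
f_1 = xy + 2y - 2, LT = xy.
f_2 = -3xy + 3x + 2y^2 - 3y - 2, LT = xy.

S(f_1,f_2): lcm = xy. S = x + 3y^2 + y + 2.
  reduce S modulo (f_1, f_2):
  remainder x + 3y^2 + y + 2 ≠ 0; add g_3 = x + 3y^2 + y + 2 to the basis.

S(f_1,g_3): lcm = xy. S = -3y^3 - y^2 - 2.
  reduce S modulo (f_1, f_2, g_3):
  remainder -3y^3 - y^2 - 2 ≠ 0; add g_4 = -3y^3 - y^2 - 2 to the basis.

The other S-polynomials (S(f_2,g_3), S(f_1,g_4), S(f_2,g_4), S(g_3,g_4)) all reduce to 0 modulo the current basis, so we have a Gröbner basis.
Inter-reduce: drop elements whose leading term is divisible by another's, tail-reduce, and make monic.
Reduced Gröbner basis: {x + 3y^2 + y + 2, y^3 - 2y^2 + 3}.

Buchberger on the second generating set:
h_1 = 2xy - 3y - 3, LT = xy.
h_2 = xy - x - 3y^2 + y + 3, LT = xy.

S(h_1,h_2): lcm = xy. S = x + 3y^2 + y - 1.
  reduce S modulo (h_1, h_2):
  remainder x + 3y^2 + y - 1 ≠ 0; add k_3 = x + 3y^2 + y - 1 to the basis.

S(h_1,k_3): lcm = xy. S = -3y^3 - y^2 + 3y + 2.
  reduce S modulo (h_1, h_2, k_3):
  remainder -3y^3 - y^2 + 3y + 2 ≠ 0; add k_4 = -3y^3 - y^2 + 3y + 2 to the basis.

The other S-polynomials (S(h_2,k_3), S(h_1,k_4), S(h_2,k_4), S(k_3,k_4)) all reduce to 0 modulo the current basis, so we have a Gröbner basis.
Inter-reduce: drop elements whose leading term is divisible by another's, tail-reduce, and make monic.
Reduced Gröbner basis: {x + 3y^2 + y - 1, y^3 - 2y^2 - y - 3}.

The bases are distinct; the ideals are different.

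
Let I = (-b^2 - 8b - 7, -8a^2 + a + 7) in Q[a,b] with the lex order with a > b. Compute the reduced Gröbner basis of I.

G = {a^2 - 1/8a - 7/8, b^2 + 8b + 7}

f_1 = -b^2 - 8b - 7, LT = b^2.
f_2 = -8a^2 + a + 7, LT = a^2.

The S-polynomials (S(f_1,f_2)) all reduce to 0 modulo the current basis, so we have a Gröbner basis.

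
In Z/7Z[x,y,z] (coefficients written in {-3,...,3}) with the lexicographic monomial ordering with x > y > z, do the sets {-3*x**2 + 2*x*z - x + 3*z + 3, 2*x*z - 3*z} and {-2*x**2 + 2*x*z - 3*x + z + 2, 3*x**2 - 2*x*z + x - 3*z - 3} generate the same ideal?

Yes, the ideals are equal.

For a fixed monomial order, each ideal has a unique reduced Gröbner basis; comparing bases decides equality.
Buchberger on the first generating set:
f_1 = -3*x**2 + 2*x*z - x + 3*z + 3, LT = x**2.
f_2 = 2*x*z - 3*z, LT = x*z.

S(f_1,f_2): lcm = x**2*z. S = -3*x*z**2 + 3*x*z - z**2 - z.
  leading term x*z**2: subtract (2*z)·f_2 from -3*x*z**2 + 3*x*z - z**2 - z → 3*x*z - 2*z**2 - z
  leading term x*z: subtract (-2)·f_2 from 3*x*z - 2*z**2 - z → -2*z**2
  leading term z**2: no divisor's leading term divides it; move -2*z**2 to the remainder.
  remainder -2*z**2 ≠ 0; add g_3 = -2*z**2 to the basis.

The other S-polynomials (S(f_1,g_3), S(f_2,g_3)) all reduce to 0 modulo the current basis, so we have a Gröbner basis.
Inter-reduce: drop elements whose leading term is divisible by another's, tail-reduce, and make monic.
Reduced Gröbner basis: {x**2 - 2*x - 2*z - 1, x*z + 2*z, z**2}.

Buchberger on the second generating set:
h_1 = -2*x**2 + 2*x*z - 3*x + z + 2, LT = x**2.
h_2 = 3*x**2 - 2*x*z + x - 3*z - 3, LT = x**2.

S(h_1,h_2): lcm = x**2. S = 2*x*z - 3*z.
  leading term x*z: no divisor's leading term divides it; move 2*x*z to the remainder.
  leading term z: no divisor's leading term divides it; move -3*z to the remainder.
  remainder 2*x*z - 3*z ≠ 0; add k_3 = 2*x*z - 3*z to the basis.

S(h_1,k_3): lcm = x**2*z. S = -x*z**2 + 3*x*z + 3*z**2 - z.
  leading term x*z**2: subtract (3*z)·k_3 from -x*z**2 + 3*x*z + 3*z**2 - z → 3*x*z - 2*z**2 - z
  leading term x*z: subtract (-2)·k_3 from 3*x*z - 2*z**2 - z → -2*z**2
  leading term z**2: no divisor's leading term divides it; move -2*z**2 to the remainder.
  remainder -2*z**2 ≠ 0; add k_4 = -2*z**2 to the basis.

The other S-polynomials (S(h_2,k_3), S(h_1,k_4), S(h_2,k_4), S(k_3,k_4)) all reduce to 0 modulo the current basis, so we have a Gröbner basis.
Inter-reduce: drop elements whose leading term is divisible by another's, tail-reduce, and make monic.
Reduced Gröbner basis: {x**2 - 2*x - 2*z - 1, x*z + 2*z, z**2}.

These coincide, so the ideals are equal.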